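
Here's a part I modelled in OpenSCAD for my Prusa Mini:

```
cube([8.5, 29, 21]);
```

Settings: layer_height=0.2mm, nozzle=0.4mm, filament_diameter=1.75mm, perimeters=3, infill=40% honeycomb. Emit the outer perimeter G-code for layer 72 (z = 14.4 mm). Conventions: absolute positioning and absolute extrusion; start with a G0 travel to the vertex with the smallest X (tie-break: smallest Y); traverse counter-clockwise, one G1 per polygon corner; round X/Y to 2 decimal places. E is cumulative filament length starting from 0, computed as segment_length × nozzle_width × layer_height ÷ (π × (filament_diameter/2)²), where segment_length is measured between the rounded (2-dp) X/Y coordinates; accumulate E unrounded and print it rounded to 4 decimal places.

G0 X0.00 Y0.00 Z14.40
G1 X8.50 Y0.00 E0.2827
G1 X8.50 Y29.00 E1.2473
G1 X0.00 Y29.00 E1.5300
G1 X0.00 Y0.00 E2.4945

At z = 14.4 mm: the cube (footprint 8.5×29) is included at this height. The outline is a single polygon with 4 vertices. Extrusion per mm of travel: 0.4 × 0.2 / (π × 0.875²) = 0.033260. Accumulating E over each segment gives final E = 2.4945.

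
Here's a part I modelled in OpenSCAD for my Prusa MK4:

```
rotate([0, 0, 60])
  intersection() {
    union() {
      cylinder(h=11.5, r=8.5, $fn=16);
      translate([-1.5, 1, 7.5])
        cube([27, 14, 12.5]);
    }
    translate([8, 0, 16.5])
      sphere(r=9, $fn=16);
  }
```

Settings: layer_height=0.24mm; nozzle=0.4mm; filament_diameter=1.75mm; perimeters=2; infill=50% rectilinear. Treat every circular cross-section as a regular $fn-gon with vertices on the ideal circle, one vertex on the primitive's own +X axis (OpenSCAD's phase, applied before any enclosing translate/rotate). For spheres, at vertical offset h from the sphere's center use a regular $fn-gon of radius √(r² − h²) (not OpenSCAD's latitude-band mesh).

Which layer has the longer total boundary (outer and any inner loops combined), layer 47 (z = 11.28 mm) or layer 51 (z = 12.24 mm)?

Layer 47 (z = 11.28): the cylinder: section is a regular 16-gon, circumradius r=8.5 (perimeter = 2·16·8.500·sin(180°/16) = 53.06 mm); the 27×14 cube at (-1.5, 1) contributes its full rectangle (perimeter 82.00 mm); Combining (union): the regions partially overlap (shared area 57.92 mm²), so the edge portions inside another operand are dropped and the merged outline is re-measured after clipping — boundary = 104.29 mm; the sphere at (8, 0): section is a regular 16-gon, circumradius = √(r²−h²) = √(9²−5.22²) = 7.332 (perimeter = 2·16·7.332·sin(180°/16) = 45.77 mm); After intersecting: the r=9 sphere at (8, 0) partially overlaps that combined region; clipping to the common part keeps 111.50 mm² — boundary = 45.91 mm; (whole slice rotated 60° about Z — lengths, areas and connectivity unchanged). So its perimeter = 45.91 mm. Layer 51 (z = 12.24): the cylinder is not intersected at this z (z outside [0, 11.5]); the cube at (-1.5, 1) (footprint 27×14) is included at this height (perimeter 82.00 mm); Combining (union): only the 27×14 cube at (-1.5, 1) is present, so the union is just that shape — boundary = 82.00 mm; the r=9 sphere at (8, 0) slices to a regular 16-gon of circumradius 7.928 (√(r²−h²) with h=4.26 from center) (perimeter = 2·16·7.928·sin(180°/16) = 49.49 mm); Taking the intersection: the r=9 sphere at (8, 0) partially overlaps the result so far; clipping to the common part keeps 80.55 mm² — boundary = 38.17 mm; (rotated 60° about Z; rotation is an isometry so areas/perimeters/island counts are preserved). So its perimeter = 38.17 mm. Layer 47 is larger (45.91 vs 38.17 mm).

layer 47 (z = 11.28 mm)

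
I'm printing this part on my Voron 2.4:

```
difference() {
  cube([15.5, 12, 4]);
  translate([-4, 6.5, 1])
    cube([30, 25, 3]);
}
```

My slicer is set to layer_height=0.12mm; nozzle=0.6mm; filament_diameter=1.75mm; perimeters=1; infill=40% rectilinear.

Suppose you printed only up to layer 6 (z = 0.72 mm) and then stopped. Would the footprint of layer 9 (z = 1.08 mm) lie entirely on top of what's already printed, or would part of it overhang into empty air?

entirely on top

Compare the two slices. At z = 0.72: the 15.5×12 cube contributes its full rectangle (area 186.00 mm²); the cube at (-4, 6.5) does not reach this height (z outside [1, 4]); After the difference (first − rest): none of the subtracted shapes is present at this height, so the 15.5×12 cube is unchanged — area = 186.00 mm². At z = 1.08: the cube is present — its section is the full 15.5×12 rectangle (area 186.00 mm²); the cube at (-4, 6.5) is present — its section is the full 30×25 rectangle (area 750.00 mm²); Subtracting the remaining from the first: starting from the 15.5×12 cube (186.00 mm²), the 30×25 cube at (-4, 6.5) partially overlaps it — only the 85.25 mm² overlap (of its 750.00 mm²) is removed, clipping the outline — area = 100.75 mm². Checking containment: the cross-section at z = 1.08 is a subset of the cross-section at z = 0.72.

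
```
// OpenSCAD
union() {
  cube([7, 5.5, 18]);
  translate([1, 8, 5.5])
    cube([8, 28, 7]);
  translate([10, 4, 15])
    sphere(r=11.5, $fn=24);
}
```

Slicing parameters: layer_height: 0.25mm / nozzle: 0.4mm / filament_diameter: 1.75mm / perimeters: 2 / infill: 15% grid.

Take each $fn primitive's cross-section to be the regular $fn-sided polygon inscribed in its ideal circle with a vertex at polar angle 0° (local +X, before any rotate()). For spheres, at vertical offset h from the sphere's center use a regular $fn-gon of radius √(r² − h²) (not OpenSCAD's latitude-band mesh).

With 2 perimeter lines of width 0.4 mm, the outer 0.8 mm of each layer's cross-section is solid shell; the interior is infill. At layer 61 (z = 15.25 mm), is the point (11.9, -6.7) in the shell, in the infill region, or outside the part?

At z = 15.25 mm: the 7×5.5 cube contributes its full rectangle; the cube at (1, 8) does not reach this height (z outside [5.5, 12.5]); the r=11.5 sphere at (10, 4) slices to a regular 24-gon of circumradius 11.497 (√(r²−h²) with h=0.25 from center); Merging all regions: the 7×5.5 cube lies entirely inside the r=11.5 sphere at (10, 4), so the union is just the r=11.5 sphere at (10, 4) — 1 connected region. Overall, the cross-section is a single solid region. The nearest boundary edge runs (12.98, -7.11)→(10.00, -7.50); distance from the point to it = 0.54 mm. The point is inside the cross-section, 0.54 mm from the nearest boundary — within the 0.8 mm shell band (2 × 0.4).

shell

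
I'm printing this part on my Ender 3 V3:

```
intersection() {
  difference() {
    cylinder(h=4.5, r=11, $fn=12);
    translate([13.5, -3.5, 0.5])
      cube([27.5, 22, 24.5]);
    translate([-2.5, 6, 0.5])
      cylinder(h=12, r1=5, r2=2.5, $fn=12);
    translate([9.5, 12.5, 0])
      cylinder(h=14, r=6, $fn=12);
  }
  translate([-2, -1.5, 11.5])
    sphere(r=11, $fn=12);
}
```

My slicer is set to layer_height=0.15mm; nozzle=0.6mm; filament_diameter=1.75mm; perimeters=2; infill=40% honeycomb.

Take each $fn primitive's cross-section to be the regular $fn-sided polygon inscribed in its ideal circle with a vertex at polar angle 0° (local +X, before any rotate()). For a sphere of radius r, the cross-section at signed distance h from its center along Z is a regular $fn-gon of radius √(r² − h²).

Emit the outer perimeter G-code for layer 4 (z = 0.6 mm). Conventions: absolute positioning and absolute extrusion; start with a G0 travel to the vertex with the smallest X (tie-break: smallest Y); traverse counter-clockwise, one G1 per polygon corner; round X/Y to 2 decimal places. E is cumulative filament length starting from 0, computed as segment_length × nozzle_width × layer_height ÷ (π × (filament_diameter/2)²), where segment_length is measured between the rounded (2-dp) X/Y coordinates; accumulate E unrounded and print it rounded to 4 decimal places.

At z = 0.6 mm: the r=11 cylinder contributes a regular 12-gon of circumradius 11; the cube at (13.5, -3.5) is present — its section is the full 27.5×22 rectangle; the cone at (-2.5, 6) (r1=5→r2=2.5) has section circumradius 4.979 here — a regular 12-gon; the r=6 cylinder at (9.5, 12.5) gives a regular 12-gon of circumradius 6 (constant along its height); After the difference (first − rest): starting from the r=11 cylinder, the 27.5×22 cube at (13.5, -3.5) misses the remaining region (no effect); the cone at (-2.5, 6) partially overlaps it — only the 71.76 mm² overlap (of its 74.38 mm²) is removed, clipping the outline; the r=6 cylinder at (9.5, 12.5) partially overlaps it — only the 3.20 mm² overlap (of its 108.00 mm²) is removed, clipping the outline — 1 connected region; the r=11 sphere at (-2, -1.5) slices to a regular 12-gon of circumradius 1.480 (√(r²−h²) with h=10.9 from center); Taking the intersection: the r=11 sphere at (-2, -1.5) lies inside the result so far, so the common part is the r=11 sphere at (-2, -1.5) itself — 1 connected region. The outline is a single polygon with 12 vertices. Extrusion per mm of travel: 0.6 × 0.15 / (π × 0.875²) = 0.037418. Accumulating E over each segment gives final E = 0.3438.

G0 X-3.48 Y-1.50 Z0.60
G1 X-3.28 Y-2.24 E0.0287
G1 X-2.74 Y-2.78 E0.0573
G1 X-2.00 Y-2.98 E0.0859
G1 X-1.26 Y-2.78 E0.1146
G1 X-0.72 Y-2.24 E0.1432
G1 X-0.52 Y-1.50 E0.1719
G1 X-0.72 Y-0.76 E0.2006
G1 X-1.26 Y-0.22 E0.2291
G1 X-2.00 Y-0.02 E0.2578
G1 X-2.74 Y-0.22 E0.2865
G1 X-3.28 Y-0.76 E0.3151
G1 X-3.48 Y-1.50 E0.3438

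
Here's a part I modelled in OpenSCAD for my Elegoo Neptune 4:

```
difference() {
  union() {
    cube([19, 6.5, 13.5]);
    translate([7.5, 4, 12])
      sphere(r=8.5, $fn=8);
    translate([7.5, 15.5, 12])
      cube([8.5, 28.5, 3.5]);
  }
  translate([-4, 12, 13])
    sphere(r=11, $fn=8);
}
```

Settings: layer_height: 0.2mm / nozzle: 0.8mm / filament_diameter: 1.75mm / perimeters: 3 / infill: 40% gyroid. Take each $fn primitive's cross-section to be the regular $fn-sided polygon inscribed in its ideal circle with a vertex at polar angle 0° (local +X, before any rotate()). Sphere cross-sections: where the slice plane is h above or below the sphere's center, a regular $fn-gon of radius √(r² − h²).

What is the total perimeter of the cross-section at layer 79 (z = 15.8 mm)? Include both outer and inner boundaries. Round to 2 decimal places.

At z = 15.8 mm: the cube is absent (z outside [0, 13.5]); the r=8.5 sphere at (7.5, 4) slices to a regular 8-gon of circumradius 7.603 (√(r²−h²) with h=3.8 from center) (perimeter = 2·8·7.603·sin(180°/8) = 46.55 mm); the cube at (7.5, 15.5) is not intersected at this z (z outside [12, 15.5]); Combining (union): only the r=8.5 sphere at (7.5, 4) is present, so the union is just that shape — boundary = 46.55 mm; the r=11 sphere at (-4, 12) slices to a regular 8-gon of circumradius 10.638 (√(r²−h²) with h=2.8 from center) (perimeter = 2·8·10.638·sin(180°/8) = 65.13 mm); Taking the first minus the rest: starting from the result so far, the r=11 sphere at (-4, 12) partially overlaps it — only the 22.21 mm² overlap (of its 320.06 mm²) is removed, clipping the outline — boundary = 46.00 mm. Overall, the cross-section is a single solid region. Total boundary length (outer) = 46.00 mm.

46.00 mm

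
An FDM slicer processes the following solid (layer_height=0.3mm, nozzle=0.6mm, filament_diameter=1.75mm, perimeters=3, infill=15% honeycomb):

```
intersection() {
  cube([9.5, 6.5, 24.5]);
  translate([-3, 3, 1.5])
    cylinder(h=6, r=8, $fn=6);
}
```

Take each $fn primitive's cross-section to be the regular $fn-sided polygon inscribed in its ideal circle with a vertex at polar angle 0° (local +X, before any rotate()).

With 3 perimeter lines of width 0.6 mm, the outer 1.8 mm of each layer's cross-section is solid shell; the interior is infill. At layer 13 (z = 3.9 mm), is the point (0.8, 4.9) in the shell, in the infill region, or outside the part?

At z = 3.9 mm: the cube is present — its section is the full 9.5×6.5 rectangle; the r=8 cylinder at (-3, 3) gives a regular 6-gon of circumradius 8 (constant along its height); Taking the intersection: the r=8 cylinder at (-3, 3) partially overlaps the 9.5×6.5 cube; clipping to the common part keeps 26.37 mm² — 1 connected region. Overall, the cross-section is a single solid region. The nearest boundary edge runs (0.00, 0.00)→(0.00, 6.50); distance from the point to it = 0.80 mm. The point is inside the cross-section, 0.80 mm from the nearest boundary — within the 1.8 mm shell band (3 × 0.6).

shell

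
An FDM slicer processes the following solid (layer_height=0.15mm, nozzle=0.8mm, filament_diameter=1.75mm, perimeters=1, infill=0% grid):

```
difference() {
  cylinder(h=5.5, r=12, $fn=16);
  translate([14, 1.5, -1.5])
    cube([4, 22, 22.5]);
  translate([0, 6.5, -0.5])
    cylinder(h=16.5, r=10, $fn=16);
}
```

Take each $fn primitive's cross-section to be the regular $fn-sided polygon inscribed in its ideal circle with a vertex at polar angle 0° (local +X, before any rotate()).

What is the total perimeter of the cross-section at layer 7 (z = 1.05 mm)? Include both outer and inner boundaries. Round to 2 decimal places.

81.66 mm

At z = 1.05 mm: the r=12 cylinder gives a regular 16-gon of circumradius 12 (constant along its height) (perimeter = 2·16·12.000·sin(180°/16) = 74.91 mm); the cube at (14, 1.5) is present — its section is the full 4×22 rectangle (perimeter 52.00 mm); the r=10 cylinder at (0, 6.5) contributes a regular 16-gon of circumradius 10 (perimeter = 2·16·10.000·sin(180°/16) = 62.43 mm); Taking the first minus the rest: starting from the r=12 cylinder, the 4×22 cube at (14, 1.5) misses the remaining region (no effect); the r=10 cylinder at (0, 6.5) partially overlaps it — only the 227.57 mm² overlap (of its 306.15 mm²) is removed, clipping the outline — boundary = 81.66 mm. Overall, the cross-section is a single solid region. Total boundary length (outer) = 81.66 mm.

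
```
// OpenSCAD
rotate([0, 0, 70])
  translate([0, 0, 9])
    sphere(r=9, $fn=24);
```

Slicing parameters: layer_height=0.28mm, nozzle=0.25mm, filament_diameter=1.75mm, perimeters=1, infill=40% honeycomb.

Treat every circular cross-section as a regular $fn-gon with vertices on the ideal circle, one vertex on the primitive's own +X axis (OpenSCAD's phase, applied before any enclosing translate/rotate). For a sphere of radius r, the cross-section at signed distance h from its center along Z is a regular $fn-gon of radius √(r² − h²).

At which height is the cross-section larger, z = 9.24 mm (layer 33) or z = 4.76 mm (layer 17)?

Layer 33 (z = 9.24): the r=9 sphere contributes a regular 24-gon of circumradius √(9²−0.24²) = 8.997 (area = (24/2)·8.997²·sin(360°/24) = 251.39 mm²); (rotated 70° about Z; rotation is an isometry so areas/perimeters/island counts are preserved). So its area = 251.39 mm². Layer 17 (z = 4.76): the sphere: section is a regular 24-gon, circumradius = √(r²−h²) = √(9²−4.24²) = 7.939 (area = (24/2)·7.939²·sin(360°/24) = 195.74 mm²); (rotated 70° about Z; rotation is an isometry so areas/perimeters/island counts are preserved). So its area = 195.74 mm². Layer 33 is larger (251.39 vs 195.74 mm²).

layer 33 (z = 9.24 mm)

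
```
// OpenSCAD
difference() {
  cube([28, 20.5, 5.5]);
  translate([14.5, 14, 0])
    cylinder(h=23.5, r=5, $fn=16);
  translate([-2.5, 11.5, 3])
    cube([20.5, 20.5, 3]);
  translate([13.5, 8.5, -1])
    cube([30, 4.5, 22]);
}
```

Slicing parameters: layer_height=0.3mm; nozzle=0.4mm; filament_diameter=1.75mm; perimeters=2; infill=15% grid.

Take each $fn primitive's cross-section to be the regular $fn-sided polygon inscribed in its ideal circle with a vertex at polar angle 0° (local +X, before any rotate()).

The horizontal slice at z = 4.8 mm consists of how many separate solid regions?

At z = 4.8 mm: the 28×20.5 cube contributes its full rectangle; the r=5 cylinder at (14.5, 14) contributes a regular 16-gon of circumradius 5; the cube at (-2.5, 11.5) is present — its section is the full 20.5×20.5 rectangle; the cube at (13.5, 8.5) is present — its section is the full 30×4.5 rectangle; Subtracting the remaining from the first: starting from the 28×20.5 cube, the r=5 cylinder at (14.5, 14) lies wholly inside it (removes its full 76.54 mm² and its 31.21 mm outline becomes a hole wall); the 20.5×20.5 cube at (-2.5, 11.5) partially overlaps it — only the 106.63 mm² overlap (of its 420.25 mm²) is removed, clipping the outline; the 30×4.5 cube at (13.5, 8.5) partially overlaps it — only the 47.12 mm² overlap (of its 135.00 mm²) is removed, clipping the outline — 2 connected regions. The result has 2 disconnected regions.

2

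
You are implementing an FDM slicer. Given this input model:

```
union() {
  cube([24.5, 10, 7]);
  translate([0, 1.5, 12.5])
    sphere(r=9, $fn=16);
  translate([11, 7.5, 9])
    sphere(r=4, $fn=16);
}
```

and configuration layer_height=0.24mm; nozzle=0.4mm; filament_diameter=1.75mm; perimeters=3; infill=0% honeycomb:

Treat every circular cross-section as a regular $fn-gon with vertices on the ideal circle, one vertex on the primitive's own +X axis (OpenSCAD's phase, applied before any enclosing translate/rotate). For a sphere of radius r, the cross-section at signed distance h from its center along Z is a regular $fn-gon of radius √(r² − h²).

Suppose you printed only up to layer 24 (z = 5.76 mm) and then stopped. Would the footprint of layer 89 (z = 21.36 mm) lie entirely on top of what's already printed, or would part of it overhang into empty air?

entirely on top

Compare the two slices. At z = 5.76: the 24.5×10 cube contributes its full rectangle (area 245.00 mm²); the r=9 sphere at (0, 1.5) contributes a regular 16-gon of circumradius √(9²−6.74²) = 5.964 (area = (16/2)·5.964²·sin(360°/16) = 108.90 mm²); the r=4 sphere at (11, 7.5) slices to a regular 16-gon of circumradius 2.346 (√(r²−h²) with h=3.24 from center) (area = (16/2)·2.346²·sin(360°/16) = 16.85 mm²); Merging all regions: the regions partially overlap — summed areas 370.75 mm² minus the doubly-counted overlap 52.79 mm² gives 317.96 mm² — area = 317.96 mm². At z = 21.36: the cube does not reach this height (z outside [0, 7]); the r=9 sphere at (0, 1.5) contributes a regular 16-gon of circumradius √(9²−8.86²) = 1.581 (area = (16/2)·1.581²·sin(360°/16) = 7.65 mm²); the sphere at (11, 7.5) does not reach this height (|z−center|=12.360 > r=4); Merging all regions: only the r=9 sphere at (0, 1.5) is present, so the union is just that shape — area = 7.65 mm². Checking containment: the cross-section at z = 21.36 is a subset of the cross-section at z = 5.76.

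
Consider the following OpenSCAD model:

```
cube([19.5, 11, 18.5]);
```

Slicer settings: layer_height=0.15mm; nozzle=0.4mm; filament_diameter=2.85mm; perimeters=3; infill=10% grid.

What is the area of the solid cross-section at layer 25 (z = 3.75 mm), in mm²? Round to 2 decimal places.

At z = 3.75 mm: the 19.5×11 cube contributes its full rectangle (area 214.50 mm²). Overall, the cross-section is a single solid region. Net area = 214.50 mm².

214.50 mm²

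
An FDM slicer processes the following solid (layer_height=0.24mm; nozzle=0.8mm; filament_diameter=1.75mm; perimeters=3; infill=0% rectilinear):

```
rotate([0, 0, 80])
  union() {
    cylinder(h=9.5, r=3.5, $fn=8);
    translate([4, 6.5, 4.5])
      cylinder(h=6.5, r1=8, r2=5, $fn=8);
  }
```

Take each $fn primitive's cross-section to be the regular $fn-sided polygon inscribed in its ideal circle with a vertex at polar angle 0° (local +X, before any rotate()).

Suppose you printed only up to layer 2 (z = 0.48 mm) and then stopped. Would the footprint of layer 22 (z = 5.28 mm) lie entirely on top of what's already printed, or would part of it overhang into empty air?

part overhangs

Compare the two slices. At z = 0.48: the cylinder: section is a regular 8-gon, circumradius r=3.5 (area = (8/2)·3.500²·sin(360°/8) = 34.65 mm²); the cone at (4, 6.5) is absent (z outside [4.5, 11]); Combining (union): only the r=3.5 cylinder is present, so the union is just that shape — area = 34.65 mm²; (rotated 80° about Z; rotation is an isometry so areas/perimeters/island counts are preserved). At z = 5.28: the cylinder: section is a regular 8-gon, circumradius r=3.5 (area = (8/2)·3.500²·sin(360°/8) = 34.65 mm²); the cone at (4, 6.5): at t=0.120 of its height the radius interpolates to r₁+(r₂−r₁)t = 7.640, giving a regular 8-gon of that circumradius (area = (8/2)·7.640²·sin(360°/8) = 165.09 mm²); Merging all regions: the regions partially overlap — summed areas 199.74 mm² minus the doubly-counted overlap 13.19 mm² gives 186.55 mm² — area = 186.55 mm²; (whole slice rotated 80° about Z — lengths, areas and connectivity unchanged). Checking containment: at z = 5.28 the cross-section extends beyond the z = 0.48 cross-section by about 151.90 mm².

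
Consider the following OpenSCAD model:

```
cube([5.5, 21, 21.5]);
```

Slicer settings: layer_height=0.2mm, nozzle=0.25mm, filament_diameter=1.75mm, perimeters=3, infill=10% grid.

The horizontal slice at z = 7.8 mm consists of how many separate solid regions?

At z = 7.8 mm: the cube is present — its section is the full 5.5×21 rectangle. The result has 1 disconnected region.

1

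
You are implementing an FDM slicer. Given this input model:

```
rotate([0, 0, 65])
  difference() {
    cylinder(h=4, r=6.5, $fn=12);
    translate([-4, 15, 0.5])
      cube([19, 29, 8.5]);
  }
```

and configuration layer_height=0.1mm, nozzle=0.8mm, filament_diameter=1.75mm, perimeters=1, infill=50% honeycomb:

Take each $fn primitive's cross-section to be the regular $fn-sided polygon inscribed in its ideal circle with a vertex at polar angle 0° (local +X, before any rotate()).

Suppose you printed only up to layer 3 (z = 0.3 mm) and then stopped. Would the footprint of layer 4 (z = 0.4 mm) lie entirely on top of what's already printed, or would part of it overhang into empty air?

Compare the two slices. At z = 0.3: the cylinder: section is a regular 12-gon, circumradius r=6.5 (area = (12/2)·6.500²·sin(360°/12) = 126.75 mm²); the cube at (-4, 15) does not reach this height (z outside [0.5, 9]); After the difference (first − rest): none of the subtracted shapes is present at this height, so the r=6.5 cylinder is unchanged — area = 126.75 mm²; (whole slice rotated 65° about Z — lengths, areas and connectivity unchanged). At z = 0.4: the r=6.5 cylinder contributes a regular 12-gon of circumradius 6.5 (area = (12/2)·6.500²·sin(360°/12) = 126.75 mm²); the cube at (-4, 15) is not intersected at this z (z outside [0.5, 9]); Taking the first minus the rest: none of the subtracted shapes is present at this height, so the r=6.5 cylinder is unchanged — area = 126.75 mm²; (rotated 65° about Z; rotation is an isometry so areas/perimeters/island counts are preserved). Checking containment: the cross-section at z = 0.4 is a subset of the cross-section at z = 0.3.

entirely on top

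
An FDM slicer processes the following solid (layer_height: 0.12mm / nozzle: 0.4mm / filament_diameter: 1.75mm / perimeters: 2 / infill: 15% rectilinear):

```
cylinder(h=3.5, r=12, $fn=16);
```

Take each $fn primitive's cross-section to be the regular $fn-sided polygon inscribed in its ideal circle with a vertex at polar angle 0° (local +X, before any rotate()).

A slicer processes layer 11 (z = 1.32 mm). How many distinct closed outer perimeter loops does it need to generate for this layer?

At z = 1.32 mm: the cylinder: section is a regular 16-gon, circumradius r=12. The result has 1 disconnected region.

1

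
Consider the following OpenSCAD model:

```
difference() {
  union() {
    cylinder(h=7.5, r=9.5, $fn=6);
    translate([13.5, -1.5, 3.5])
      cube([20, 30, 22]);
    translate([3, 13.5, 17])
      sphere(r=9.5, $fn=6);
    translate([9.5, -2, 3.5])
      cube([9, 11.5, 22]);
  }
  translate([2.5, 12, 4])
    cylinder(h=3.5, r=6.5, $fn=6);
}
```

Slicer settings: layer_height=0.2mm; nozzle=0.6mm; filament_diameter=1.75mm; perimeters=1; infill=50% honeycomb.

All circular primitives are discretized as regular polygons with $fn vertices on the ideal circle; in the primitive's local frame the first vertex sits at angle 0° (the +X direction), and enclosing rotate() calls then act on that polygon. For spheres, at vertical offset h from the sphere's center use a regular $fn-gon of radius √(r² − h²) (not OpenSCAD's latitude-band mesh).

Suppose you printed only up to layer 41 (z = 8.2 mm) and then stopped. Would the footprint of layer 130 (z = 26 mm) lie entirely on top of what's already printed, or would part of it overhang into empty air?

Compare the two slices. At z = 8.2: the cylinder is absent (z outside [0, 7.5]); the cube at (13.5, -1.5) (footprint 20×30) is included at this height (area 600.00 mm²); the r=9.5 sphere at (3, 13.5) slices to a regular 6-gon of circumradius 3.579 (√(r²−h²) with h=8.8 from center) (area = (6/2)·3.579²·sin(360°/6) = 33.28 mm²); the cube at (9.5, -2) (footprint 9×11.5) is included at this height (area 103.50 mm²); Combining (union): the regions partially overlap — summed areas 736.78 mm² minus the doubly-counted overlap 55.00 mm² gives 681.78 mm² — area = 681.78 mm²; the cylinder at (2.5, 12) is not intersected at this z (z outside [4, 7.5]); After the difference (first − rest): none of the subtracted shapes is present at this height, so the result so far is unchanged — area = 681.78 mm². At z = 26: the cylinder does not reach this height (z outside [0, 7.5]); the cube at (13.5, -1.5) does not reach this height (z outside [3.5, 25.5]); the sphere at (3, 13.5): section is a regular 6-gon, circumradius = √(r²−h²) = √(9.5²−9²) = 3.041 (area = (6/2)·3.041²·sin(360°/6) = 24.03 mm²); the cube at (9.5, -2) does not reach this height (z outside [3.5, 25.5]); Combining (union): only the r=9.5 sphere at (3, 13.5) is present, so the union is just that shape — area = 24.03 mm²; the cylinder at (2.5, 12) is absent (z outside [4, 7.5]); Subtracting the remaining from the first: none of the subtracted shapes is present at this height, so the result so far is unchanged — area = 24.03 mm². Checking containment: the cross-section at z = 26 is a subset of the cross-section at z = 8.2.

entirely on top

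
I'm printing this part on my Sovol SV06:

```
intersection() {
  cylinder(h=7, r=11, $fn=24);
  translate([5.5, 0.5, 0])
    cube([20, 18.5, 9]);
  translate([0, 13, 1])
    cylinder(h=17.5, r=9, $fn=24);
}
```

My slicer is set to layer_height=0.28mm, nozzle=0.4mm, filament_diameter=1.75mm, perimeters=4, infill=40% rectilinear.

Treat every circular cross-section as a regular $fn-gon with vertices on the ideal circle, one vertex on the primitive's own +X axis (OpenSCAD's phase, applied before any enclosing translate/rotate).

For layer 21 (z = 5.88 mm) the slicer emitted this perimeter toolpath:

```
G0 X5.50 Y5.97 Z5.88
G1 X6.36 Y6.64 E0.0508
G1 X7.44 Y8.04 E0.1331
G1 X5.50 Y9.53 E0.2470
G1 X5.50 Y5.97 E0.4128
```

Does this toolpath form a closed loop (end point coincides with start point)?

yes

Start point (G0): (5.50, 5.97). End point (last G1): the path returns to the start — closed.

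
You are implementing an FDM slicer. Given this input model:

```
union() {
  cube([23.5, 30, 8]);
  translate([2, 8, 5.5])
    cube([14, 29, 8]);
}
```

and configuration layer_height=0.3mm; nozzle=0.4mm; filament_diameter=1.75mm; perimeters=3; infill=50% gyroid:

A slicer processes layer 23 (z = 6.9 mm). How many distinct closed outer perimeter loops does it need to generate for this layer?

At z = 6.9 mm: the cube is present — its section is the full 23.5×30 rectangle; the cube at (2, 8) (footprint 14×29) is included at this height; Merging all regions: the regions partially overlap (shared area 308.00 mm²), so overlapping operands fuse into one piece — 1 connected region. The result has 1 disconnected region.

1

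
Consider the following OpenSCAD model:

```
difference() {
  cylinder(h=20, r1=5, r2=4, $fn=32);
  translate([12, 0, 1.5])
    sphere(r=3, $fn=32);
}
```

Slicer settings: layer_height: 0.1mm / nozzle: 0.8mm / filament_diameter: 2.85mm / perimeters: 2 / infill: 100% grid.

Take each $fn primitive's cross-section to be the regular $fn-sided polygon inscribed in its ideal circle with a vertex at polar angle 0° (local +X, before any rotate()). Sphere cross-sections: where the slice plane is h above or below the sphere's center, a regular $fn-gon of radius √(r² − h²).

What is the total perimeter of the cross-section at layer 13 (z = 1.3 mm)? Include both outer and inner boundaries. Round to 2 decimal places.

30.96 mm

At z = 1.3 mm: the cone contributes a regular 32-gon of circumradius 4.935 (interpolated between r1=5 and r2=4 at t=0.065) (perimeter = 2·32·4.935·sin(180°/32) = 30.96 mm); the r=3 sphere at (12, 0) slices to a regular 32-gon of circumradius 2.993 (√(r²−h²) with h=0.2 from center) (perimeter = 2·32·2.993·sin(180°/32) = 18.78 mm); After the difference (first − rest): starting from the cone, the r=3 sphere at (12, 0) misses the remaining region (no effect) — boundary = 30.96 mm. Overall, the cross-section is a single solid region. Total boundary length (outer) = 30.96 mm.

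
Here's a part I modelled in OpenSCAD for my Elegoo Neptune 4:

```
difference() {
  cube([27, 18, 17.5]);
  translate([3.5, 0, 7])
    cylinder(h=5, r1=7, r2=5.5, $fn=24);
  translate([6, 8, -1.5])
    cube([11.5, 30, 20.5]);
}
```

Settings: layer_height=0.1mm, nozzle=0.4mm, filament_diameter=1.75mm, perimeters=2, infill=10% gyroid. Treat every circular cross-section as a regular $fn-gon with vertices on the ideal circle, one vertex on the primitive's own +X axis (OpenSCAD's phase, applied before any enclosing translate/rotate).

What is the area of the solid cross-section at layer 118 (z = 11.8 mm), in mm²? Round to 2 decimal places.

At z = 11.8 mm: the cube is present — its section is the full 27×18 rectangle (area 486.00 mm²); the cone at (3.5, 0) contributes a regular 24-gon of circumradius 5.560 (interpolated between r1=7 and r2=5.5 at t=0.960) (area = (24/2)·5.560²·sin(360°/24) = 96.01 mm²); the cube at (6, 8) (footprint 11.5×30) is included at this height (area 345.00 mm²); Taking the first minus the rest: starting from the 27×18 cube (486.00 mm²), the cone at (3.5, 0) partially overlaps it — only the 41.97 mm² overlap (of its 96.01 mm²) is removed, clipping the outline; the 11.5×30 cube at (6, 8) partially overlaps it — only the 115.00 mm² overlap (of its 345.00 mm²) is removed, clipping the outline — area = 329.03 mm². Overall, the cross-section is a single solid region. Net area = 329.03 mm².

329.03 mm²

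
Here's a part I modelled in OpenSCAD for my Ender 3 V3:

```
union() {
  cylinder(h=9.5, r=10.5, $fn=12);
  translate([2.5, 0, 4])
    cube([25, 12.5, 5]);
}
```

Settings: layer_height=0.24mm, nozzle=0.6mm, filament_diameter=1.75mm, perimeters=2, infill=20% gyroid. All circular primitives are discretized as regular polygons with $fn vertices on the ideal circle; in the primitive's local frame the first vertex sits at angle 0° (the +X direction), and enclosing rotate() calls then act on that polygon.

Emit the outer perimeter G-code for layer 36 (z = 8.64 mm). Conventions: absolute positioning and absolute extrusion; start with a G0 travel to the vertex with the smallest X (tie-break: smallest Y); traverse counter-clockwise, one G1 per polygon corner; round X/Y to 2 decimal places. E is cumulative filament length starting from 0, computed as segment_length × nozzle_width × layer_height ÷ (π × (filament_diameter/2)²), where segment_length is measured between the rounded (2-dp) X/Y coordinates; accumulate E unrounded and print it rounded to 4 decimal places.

At z = 8.64 mm: the r=10.5 cylinder contributes a regular 12-gon of circumradius 10.5; the cube at (2.5, 0) is present — its section is the full 25×12.5 rectangle; Merging all regions: the regions partially overlap (shared area 57.27 mm²), so overlapping operands fuse into one piece — 1 connected region. The outline is a single polygon with 14 vertices. Extrusion per mm of travel: 0.6 × 0.24 / (π × 0.875²) = 0.059868. Accumulating E over each segment gives final E = 6.5057.

G0 X-10.50 Y0.00 Z8.64
G1 X-9.09 Y-5.25 E0.3254
G1 X-5.25 Y-9.09 E0.6506
G1 X0.00 Y-10.50 E0.9760
G1 X5.25 Y-9.09 E1.3015
G1 X9.09 Y-5.25 E1.6266
G1 X10.50 Y0.00 E1.9520
G1 X27.50 Y0.00 E2.9698
G1 X27.50 Y12.50 E3.7181
G1 X2.50 Y12.50 E5.2148
G1 X2.50 Y9.83 E5.3747
G1 X0.00 Y10.50 E5.5296
G1 X-5.25 Y9.09 E5.8551
G1 X-9.09 Y5.25 E6.1802
G1 X-10.50 Y0.00 E6.5057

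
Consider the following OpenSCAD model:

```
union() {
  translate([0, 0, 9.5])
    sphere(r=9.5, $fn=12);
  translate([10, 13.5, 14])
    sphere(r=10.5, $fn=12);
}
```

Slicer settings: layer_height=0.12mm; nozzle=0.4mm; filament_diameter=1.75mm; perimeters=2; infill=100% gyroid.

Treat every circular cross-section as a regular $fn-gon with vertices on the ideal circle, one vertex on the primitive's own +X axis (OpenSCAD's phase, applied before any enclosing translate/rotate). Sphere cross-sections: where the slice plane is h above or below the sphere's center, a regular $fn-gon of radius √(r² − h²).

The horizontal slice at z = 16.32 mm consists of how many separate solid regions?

2

At z = 16.32 mm: the r=9.5 sphere contributes a regular 12-gon of circumradius √(9.5²−6.82²) = 6.613; the r=10.5 sphere at (10, 13.5) contributes a regular 12-gon of circumradius √(10.5²−2.32²) = 10.240; Combining (union): the 2 present regions are separate (no shared area or edge), so areas and boundary lengths simply add and each stays a separate island — 2 connected regions. The result has 2 disconnected regions.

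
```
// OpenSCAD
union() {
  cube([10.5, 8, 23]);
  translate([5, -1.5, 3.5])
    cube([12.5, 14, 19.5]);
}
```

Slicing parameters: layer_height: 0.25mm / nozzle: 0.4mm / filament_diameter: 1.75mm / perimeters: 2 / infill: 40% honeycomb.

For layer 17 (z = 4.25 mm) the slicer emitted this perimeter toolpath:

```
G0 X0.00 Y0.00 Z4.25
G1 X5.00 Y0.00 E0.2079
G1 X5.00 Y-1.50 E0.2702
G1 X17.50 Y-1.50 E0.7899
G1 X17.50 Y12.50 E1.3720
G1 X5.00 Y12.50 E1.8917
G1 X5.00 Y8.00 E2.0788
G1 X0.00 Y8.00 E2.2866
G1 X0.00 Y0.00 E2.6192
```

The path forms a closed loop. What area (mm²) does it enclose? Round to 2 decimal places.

Apply the shoelace formula to the sequence of (X, Y) vertices; enclosed area = 215.00 mm².

215.00 mm²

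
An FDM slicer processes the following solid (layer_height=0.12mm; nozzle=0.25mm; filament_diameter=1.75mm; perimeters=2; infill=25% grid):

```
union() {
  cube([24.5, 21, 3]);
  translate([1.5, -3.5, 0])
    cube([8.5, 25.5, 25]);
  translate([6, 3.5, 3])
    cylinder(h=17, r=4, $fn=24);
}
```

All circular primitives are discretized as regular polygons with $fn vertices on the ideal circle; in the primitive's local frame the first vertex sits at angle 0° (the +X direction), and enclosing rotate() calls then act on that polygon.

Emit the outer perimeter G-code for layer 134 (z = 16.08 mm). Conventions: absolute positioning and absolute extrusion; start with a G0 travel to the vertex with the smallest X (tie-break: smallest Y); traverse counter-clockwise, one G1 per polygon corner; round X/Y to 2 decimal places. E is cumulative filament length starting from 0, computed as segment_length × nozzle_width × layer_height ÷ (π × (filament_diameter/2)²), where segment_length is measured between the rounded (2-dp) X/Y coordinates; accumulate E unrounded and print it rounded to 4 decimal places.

At z = 16.08 mm: the cube is not intersected at this z (z outside [0, 3]); the 8.5×25.5 cube at (1.5, -3.5) contributes its full rectangle; the r=4 cylinder at (6, 3.5) contributes a regular 24-gon of circumradius 4; Combining (union): the r=4 cylinder at (6, 3.5) lies entirely inside the 8.5×25.5 cube at (1.5, -3.5), so the union is just the 8.5×25.5 cube at (1.5, -3.5) — 1 connected region. The outline is a single polygon with 4 vertices. Extrusion per mm of travel: 0.25 × 0.12 / (π × 0.875²) = 0.012473. Accumulating E over each segment gives final E = 0.8481.

G0 X1.50 Y-3.50 Z16.08
G1 X10.00 Y-3.50 E0.1060
G1 X10.00 Y22.00 E0.4241
G1 X1.50 Y22.00 E0.5301
G1 X1.50 Y-3.50 E0.8481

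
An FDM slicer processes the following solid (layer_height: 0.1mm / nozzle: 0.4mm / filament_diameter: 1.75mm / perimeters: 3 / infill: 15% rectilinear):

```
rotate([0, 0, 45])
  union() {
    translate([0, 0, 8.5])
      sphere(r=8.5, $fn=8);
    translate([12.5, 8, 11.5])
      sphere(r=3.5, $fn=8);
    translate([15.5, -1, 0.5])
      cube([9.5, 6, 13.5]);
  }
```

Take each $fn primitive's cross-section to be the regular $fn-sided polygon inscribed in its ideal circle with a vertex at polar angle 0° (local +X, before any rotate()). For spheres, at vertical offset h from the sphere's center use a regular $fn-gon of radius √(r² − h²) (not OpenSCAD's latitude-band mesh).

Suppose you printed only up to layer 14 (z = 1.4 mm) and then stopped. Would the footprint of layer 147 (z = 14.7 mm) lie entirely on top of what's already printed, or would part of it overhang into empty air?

Compare the two slices. At z = 1.4: the r=8.5 sphere slices to a regular 8-gon of circumradius 4.673 (√(r²−h²) with h=7.1 from center) (area = (8/2)·4.673²·sin(360°/8) = 61.77 mm²); the sphere at (12.5, 8) does not reach this height (|z−center|=10.100 > r=3.5); the 9.5×6 cube at (15.5, -1) contributes its full rectangle (area 57.00 mm²); Taking the union: the 2 present regions are separate (no shared area or edge), so areas and boundary lengths simply add and each stays a separate island — area = 118.77 mm²; (rotated 45° about Z; rotation is an isometry so areas/perimeters/island counts are preserved). At z = 14.7: the r=8.5 sphere contributes a regular 8-gon of circumradius √(8.5²−6.2²) = 5.815 (area = (8/2)·5.815²·sin(360°/8) = 95.63 mm²); the sphere at (12.5, 8): section is a regular 8-gon, circumradius = √(r²−h²) = √(3.5²−3.2²) = 1.418 (area = (8/2)·1.418²·sin(360°/8) = 5.69 mm²); the cube at (15.5, -1) does not reach this height (z outside [0.5, 14]); Combining (union): the 2 present regions are separate (no shared area or edge), so areas and boundary lengths simply add and each stays a separate island — area = 101.31 mm²; (rotated 45° about Z; rotation is an isometry so areas/perimeters/island counts are preserved). Checking containment: at z = 14.7 the cross-section extends beyond the z = 1.4 cross-section by about 39.54 mm².

part overhangs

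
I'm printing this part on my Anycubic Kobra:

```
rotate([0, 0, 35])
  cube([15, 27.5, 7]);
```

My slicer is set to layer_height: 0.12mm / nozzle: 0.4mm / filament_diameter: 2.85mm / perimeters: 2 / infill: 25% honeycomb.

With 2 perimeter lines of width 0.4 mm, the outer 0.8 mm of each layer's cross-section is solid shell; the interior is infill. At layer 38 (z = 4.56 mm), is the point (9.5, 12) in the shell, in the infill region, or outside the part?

At z = 4.56 mm: the cube is present — its section is the full 15×27.5 rectangle; (rotated 35° about Z; rotation is an isometry so areas/perimeters/island counts are preserved). Overall, the cross-section is a single solid region. Undo the 35° rotation: the query point maps to (14.665, 4.381) in the un-rotated model frame. The nearest boundary edge runs (15.00, 0.00)→(15.00, 27.50); distance from the point to it = 0.34 mm. The point is inside the cross-section, 0.34 mm from the nearest boundary — within the 0.8 mm shell band (2 × 0.4).

shell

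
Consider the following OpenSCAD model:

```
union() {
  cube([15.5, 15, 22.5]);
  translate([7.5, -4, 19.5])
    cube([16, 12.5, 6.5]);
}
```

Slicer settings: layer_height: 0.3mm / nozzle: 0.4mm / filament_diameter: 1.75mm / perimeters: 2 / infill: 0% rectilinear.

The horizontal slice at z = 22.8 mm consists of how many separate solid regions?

1

At z = 22.8 mm: the cube is absent (z outside [0, 22.5]); the cube at (7.5, -4) is present — its section is the full 16×12.5 rectangle; Taking the union: only the 16×12.5 cube at (7.5, -4) is present, so the union is just that shape — 1 connected region. The result has 1 disconnected region.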